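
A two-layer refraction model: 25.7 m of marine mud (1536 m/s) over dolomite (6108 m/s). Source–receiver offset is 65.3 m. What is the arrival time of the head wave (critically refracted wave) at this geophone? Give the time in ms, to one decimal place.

43.1 ms

θ_c = arcsin(V₁/V₂) = arcsin(1536/6108) = 14.56°, cos θ_c = 0.9679.
Intercept time tᵢ = 2h cos θ_c / V₁ = 2·25.7·0.9679/1536 = 0.03239 s.
t = x/V₂ + tᵢ = 65.3/6108 + 0.03239 = 0.04308 s.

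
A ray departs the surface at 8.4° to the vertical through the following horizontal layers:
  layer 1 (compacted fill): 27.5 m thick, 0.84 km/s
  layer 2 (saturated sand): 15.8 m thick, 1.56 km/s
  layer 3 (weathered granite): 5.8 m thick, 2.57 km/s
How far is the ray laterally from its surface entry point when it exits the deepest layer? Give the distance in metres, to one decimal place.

Apply Snell's law at each interface; in layer i the horizontal offset is hᵢ·tan θᵢ.
Layer 1: θ = 8.40°; offset = 27.5·tan 8.40° = 4.061 m.
Layer 2: sin θ = 1.56·sin 8.4°/0.84 = 0.2713, θ = 15.74°; offset = 15.8·tan 15.74° = 4.454 m.
Layer 3: sin θ = 2.57·sin 8.4°/0.84 = 0.4469, θ = 26.55°; offset = 5.8·tan 26.55° = 2.898 m.
Σ offsets = 11.412 m.

11.4 m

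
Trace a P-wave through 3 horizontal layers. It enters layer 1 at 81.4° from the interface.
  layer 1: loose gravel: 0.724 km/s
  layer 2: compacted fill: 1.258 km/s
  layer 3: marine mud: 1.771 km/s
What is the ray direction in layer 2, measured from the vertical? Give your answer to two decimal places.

From the normal: θ₁ = 90° − 81.4° = 8.6°.
Snell's law across each interface conserves sin θ / V, so sin θ_2 = V_2·sin θ₁/V₁.
sin θ_2 = 1.258 × sin 8.6° / 0.724 = 0.2598.
θ_2 = 15.06° from the vertical.

15.06°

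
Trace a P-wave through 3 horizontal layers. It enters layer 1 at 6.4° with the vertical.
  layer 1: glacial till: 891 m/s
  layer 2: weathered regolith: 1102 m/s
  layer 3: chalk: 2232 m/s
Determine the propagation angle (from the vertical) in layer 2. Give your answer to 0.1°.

Snell's law across each interface conserves sin θ / V, so sin θ_2 = V_2·sin θ₁/V₁.
sin θ_2 = 1102 × sin 6.4° / 891 = 0.1379.
θ_2 = 7.92° from the vertical.

7.9°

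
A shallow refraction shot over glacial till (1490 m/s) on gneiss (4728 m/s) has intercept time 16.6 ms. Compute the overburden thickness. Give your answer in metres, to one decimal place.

13.0 m

h = tᵢ·V₁·V₂ / (2·√(V₂²−V₁²)).
√(V₂²−V₁²) = √(4728² − 1490²) = 4487.1 m/s.
h = 0.0166 s × 1490 × 4728 / (2 × 4487.1) = 13.03 m.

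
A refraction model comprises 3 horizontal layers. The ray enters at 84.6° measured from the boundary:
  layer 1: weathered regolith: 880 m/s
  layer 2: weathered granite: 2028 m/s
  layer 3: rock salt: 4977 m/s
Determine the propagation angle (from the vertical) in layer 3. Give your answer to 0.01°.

32.16°

From the normal: θ₁ = 90° − 84.6° = 5.4°.
Snell's law across each interface conserves sin θ / V, so sin θ_3 = V_3·sin θ₁/V₁.
sin θ_3 = 4977 × sin 5.4° / 880 = 0.5322.
θ_3 = 32.16° from the vertical.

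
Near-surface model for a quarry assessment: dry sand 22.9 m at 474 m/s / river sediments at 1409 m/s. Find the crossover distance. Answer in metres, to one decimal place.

θ_c = arcsin(474/1409) = 19.66°, so cos θ_c = 0.9417 and tᵢ = 2h cos θ_c/V₁ = 0.0910 s.
At crossover x/V₁ = x/V₂ + tᵢ ⇒ x = tᵢ/(1/V₁ − 1/V₂) = 0.09099/(2.1097e-03 − 7.0972e-04) = 65.00 m.

65.0 m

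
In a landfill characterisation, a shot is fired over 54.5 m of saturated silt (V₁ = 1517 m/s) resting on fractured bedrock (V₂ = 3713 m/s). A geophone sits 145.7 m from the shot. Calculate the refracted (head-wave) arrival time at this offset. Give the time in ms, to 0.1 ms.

104.8 ms

θ_c = arcsin(V₁/V₂) = arcsin(1517/3713) = 24.11°, cos θ_c = 0.9127.
Intercept time tᵢ = 2h cos θ_c / V₁ = 2·54.5·0.9127/1517 = 0.06558 s.
t = x/V₂ + tᵢ = 145.7/3713 + 0.06558 = 0.10482 s.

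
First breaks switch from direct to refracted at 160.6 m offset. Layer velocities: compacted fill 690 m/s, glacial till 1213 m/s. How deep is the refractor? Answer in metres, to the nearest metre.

42 m

x_cross = 2h·√((V₂+V₁)/(V₂−V₁)) → h = x_cross / (2·√((V₂+V₁)/(V₂−V₁))).
√((V₂+V₁)/(V₂−V₁)) = √((1213+690)/(1213−690)) = 1.9075.
h = 160.6 / (2·1.9075) = 42.10 m.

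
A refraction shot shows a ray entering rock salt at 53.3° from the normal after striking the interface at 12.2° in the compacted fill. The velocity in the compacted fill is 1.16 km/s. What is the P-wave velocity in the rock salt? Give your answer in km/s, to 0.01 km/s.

sin 12.2° = 0.2113; sin 53.3° = 0.8018.
V₂ = V₁·(sin θ₂/sin θ₁) = 1.16·(0.8018/0.2113) = 4.40 km/s.

4.40 km/s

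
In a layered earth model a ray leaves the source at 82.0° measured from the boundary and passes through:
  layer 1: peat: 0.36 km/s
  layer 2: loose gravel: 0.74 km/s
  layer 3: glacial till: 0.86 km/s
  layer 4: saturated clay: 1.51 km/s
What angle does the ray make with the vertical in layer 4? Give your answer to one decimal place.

From the normal: θ₁ = 90° − 82.0° = 8.0°.
Snell's law across each interface conserves sin θ / V, so sin θ_4 = V_4·sin θ₁/V₁.
sin θ_4 = 1.51 × sin 8.0° / 0.36 = 0.5838.
θ_4 = arcsin 0.5838 = 35.72°.

35.7°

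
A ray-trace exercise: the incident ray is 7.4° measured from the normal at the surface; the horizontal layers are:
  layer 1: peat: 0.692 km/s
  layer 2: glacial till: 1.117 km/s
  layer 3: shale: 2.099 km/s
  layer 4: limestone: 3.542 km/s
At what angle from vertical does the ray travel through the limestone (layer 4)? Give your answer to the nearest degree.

41°

Ray parameter p = sin 7.4° / 0.692 = 1.8612e-01 s/km.
sin θ_4 = p·V_4 = 1.8612e-01 × 3.542 = 0.6592.
θ_4 = arcsin 0.6592 = 41.24°.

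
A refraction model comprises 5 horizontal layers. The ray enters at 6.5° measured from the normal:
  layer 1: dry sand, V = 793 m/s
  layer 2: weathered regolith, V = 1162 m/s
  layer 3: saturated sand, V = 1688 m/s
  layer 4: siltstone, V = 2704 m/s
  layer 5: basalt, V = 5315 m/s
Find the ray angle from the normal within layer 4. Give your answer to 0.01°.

Ray parameter p = sin 6.5° / 793 = 1.4275e-04 s/m.
sin θ_4 = p·V_4 = 1.4275e-04 × 2704 = 0.3860.
θ_4 = 22.71° from the vertical.

22.71°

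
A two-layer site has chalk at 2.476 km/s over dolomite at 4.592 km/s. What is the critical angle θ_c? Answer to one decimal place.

Critical incidence: sin θ_c = V₁/V₂ = 2.476/4.592 = 0.5392.
θ_c = arcsin 0.5392 = 32.63°.

32.6°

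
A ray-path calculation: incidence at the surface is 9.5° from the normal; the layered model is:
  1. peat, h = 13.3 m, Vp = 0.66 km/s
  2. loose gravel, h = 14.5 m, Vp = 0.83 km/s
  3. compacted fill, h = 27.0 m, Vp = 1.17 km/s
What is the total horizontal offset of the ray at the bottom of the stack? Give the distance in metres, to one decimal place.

p = sin θ₁/V₁ = sin 9.5°/0.66 = 2.5007e-01 s/km is conserved through the stack.
Layer 1: θ = 9.50°; offset = 13.3·tan 9.50° = 2.226 m.
Layer 2: sin θ = p·0.83 = 0.2076 → θ = 11.98°; offset = 14.5·tan 11.98° = 3.077 m.
Layer 3: sin θ = p·1.17 = 0.2926 → θ = 17.01°; offset = 27.0·tan 17.01° = 8.261 m.
Total horizontal offset = 13.564 m.

13.6 m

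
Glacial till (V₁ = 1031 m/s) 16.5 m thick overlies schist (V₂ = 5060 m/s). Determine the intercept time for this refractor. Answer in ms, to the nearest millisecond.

31 ms

tᵢ = 2h·√(V₂²−V₁²)/(V₁V₂).
√(V₂²−V₁²) = √(5060²−1031²) = 4953.9 m/s.
tᵢ = 2·16.5·4953.9/(1031·5060) = 0.03134 s.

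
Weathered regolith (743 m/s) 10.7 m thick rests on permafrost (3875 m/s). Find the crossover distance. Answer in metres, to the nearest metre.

θ_c = arcsin(743/3875) = 11.05°, so cos θ_c = 0.9814 and tᵢ = 2h cos θ_c/V₁ = 0.0283 s.
At crossover x/V₁ = x/V₂ + tᵢ ⇒ x = tᵢ/(1/V₁ − 1/V₂) = 0.02827/(1.3459e-03 − 2.5806e-04) = 25.99 m.

26 m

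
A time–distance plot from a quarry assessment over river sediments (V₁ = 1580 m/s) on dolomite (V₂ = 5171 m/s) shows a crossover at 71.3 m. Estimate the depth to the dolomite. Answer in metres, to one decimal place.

h = (x_cross/2)·√((V₂−V₁)/(V₂+V₁)).
(V₂−V₁)/(V₂+V₁) = (5171−1580)/(5171+1580) = 0.5319; √ = 0.7293.
h = (71.3/2)·0.7293 = 26.00 m.

26.0 m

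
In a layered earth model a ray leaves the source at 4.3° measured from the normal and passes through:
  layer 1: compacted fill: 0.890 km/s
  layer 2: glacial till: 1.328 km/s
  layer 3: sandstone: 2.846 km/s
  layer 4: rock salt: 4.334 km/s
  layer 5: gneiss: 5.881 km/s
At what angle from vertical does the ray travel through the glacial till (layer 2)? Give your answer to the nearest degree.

Ray parameter p = sin 4.3° / 0.890 = 8.4246e-02 s/km.
sin θ_2 = p·V_2 = 8.4246e-02 × 1.328 = 0.1119.
θ_2 = arcsin 0.1119 = 6.42°.

6°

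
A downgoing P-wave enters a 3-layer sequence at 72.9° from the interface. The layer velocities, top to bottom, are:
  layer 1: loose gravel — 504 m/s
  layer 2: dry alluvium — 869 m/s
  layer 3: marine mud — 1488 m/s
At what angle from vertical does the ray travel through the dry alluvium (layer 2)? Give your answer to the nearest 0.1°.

From the normal: θ₁ = 90° − 72.9° = 17.1°.
Snell's law across each interface conserves sin θ / V, so sin θ_2 = V_2·sin θ₁/V₁.
sin θ_2 = 869 × sin 17.1° / 504 = 0.5070.
θ_2 = arcsin 0.5070 = 30.46°.

30.5°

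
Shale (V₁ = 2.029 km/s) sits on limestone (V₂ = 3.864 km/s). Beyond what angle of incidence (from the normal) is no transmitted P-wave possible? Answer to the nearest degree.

32°

At critical incidence the refracted ray runs along the interface (θ₂ = 90°), so sin θ_c = V₁/V₂.
θ_c = arcsin(2.029/3.864) = arcsin 0.5251 = 31.68°.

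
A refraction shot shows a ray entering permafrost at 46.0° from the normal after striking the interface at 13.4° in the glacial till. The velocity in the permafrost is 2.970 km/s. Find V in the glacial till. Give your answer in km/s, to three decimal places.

0.957 km/s

sin 13.4° = 0.2317; sin 46.0° = 0.7193.
V₁ = V₂·(sin θ₁/sin θ₂) = 2.970·(0.2317/0.7193) = 0.957 km/s.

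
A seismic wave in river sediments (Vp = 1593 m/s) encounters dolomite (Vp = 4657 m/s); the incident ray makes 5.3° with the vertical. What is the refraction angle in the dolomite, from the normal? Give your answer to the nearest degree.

16°

sin θ₁/V₁ = sin θ₂/V₂ ⇒ sin θ₂ = 4657·sin 5.3°/1593 = 4657·0.0924/1593 = 0.2700.
θ₂ = sin⁻¹(0.2700) = 15.67° (from vertical).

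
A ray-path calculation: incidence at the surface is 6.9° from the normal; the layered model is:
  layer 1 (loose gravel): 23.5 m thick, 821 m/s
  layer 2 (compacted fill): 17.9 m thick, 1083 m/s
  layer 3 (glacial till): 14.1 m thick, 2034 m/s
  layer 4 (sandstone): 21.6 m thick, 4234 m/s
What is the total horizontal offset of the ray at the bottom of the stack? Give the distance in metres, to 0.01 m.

27.16 m

Apply Snell's law at each interface; in layer i the horizontal offset is hᵢ·tan θᵢ.
Layer 1: θ = 6.90°; offset = 23.5·tan 6.90° = 2.8438 m.
Layer 2: sin θ = 1083·sin 6.9°/821 = 0.1585, θ = 9.12°; offset = 17.9·tan 9.12° = 2.8730 m.
Layer 3: sin θ = 2034·sin 6.9°/821 = 0.2976, θ = 17.32°; offset = 14.1·tan 17.32° = 4.3959 m.
Layer 4: sin θ = 4234·sin 6.9°/821 = 0.6196, θ = 38.28°; offset = 21.6·tan 38.28° = 17.0489 m.
Summing the layer offsets gives 27.1616 m.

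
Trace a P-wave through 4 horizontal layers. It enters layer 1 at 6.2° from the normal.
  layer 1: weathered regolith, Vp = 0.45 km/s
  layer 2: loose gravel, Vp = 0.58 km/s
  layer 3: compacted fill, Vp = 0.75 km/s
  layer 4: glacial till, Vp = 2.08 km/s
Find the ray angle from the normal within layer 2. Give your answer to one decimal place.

Snell's law across each interface conserves sin θ / V, so sin θ_2 = V_2·sin θ₁/V₁.
sin θ_2 = 0.58 × sin 6.2° / 0.45 = 0.1392.
θ_2 = arcsin 0.1392 = 8.00°.

8.0°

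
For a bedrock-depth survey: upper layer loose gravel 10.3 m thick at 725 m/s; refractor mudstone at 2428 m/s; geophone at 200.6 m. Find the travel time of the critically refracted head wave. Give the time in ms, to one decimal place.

θ_c = arcsin(V₁/V₂) = arcsin(725/2428) = 17.37°, cos θ_c = 0.9544.
Intercept time tᵢ = 2h cos θ_c / V₁ = 2·10.3·0.9544/725 = 0.02712 s.
t = x/V₂ + tᵢ = 200.6/2428 + 0.02712 = 0.10974 s.

109.7 ms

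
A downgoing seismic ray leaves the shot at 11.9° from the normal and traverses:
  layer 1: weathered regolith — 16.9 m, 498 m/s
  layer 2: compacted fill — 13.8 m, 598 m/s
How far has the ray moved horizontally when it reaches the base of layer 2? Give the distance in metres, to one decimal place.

Apply Snell's law at each interface; in layer i the horizontal offset is hᵢ·tan θᵢ.
Layer 1: θ = 11.90°; offset = 16.9·tan 11.90° = 3.561 m.
Layer 2: sin θ = 598·sin 11.9°/498 = 0.2476, θ = 14.34°; offset = 13.8·tan 14.34° = 3.527 m.
Σ offsets = 7.088 m.

7.1 m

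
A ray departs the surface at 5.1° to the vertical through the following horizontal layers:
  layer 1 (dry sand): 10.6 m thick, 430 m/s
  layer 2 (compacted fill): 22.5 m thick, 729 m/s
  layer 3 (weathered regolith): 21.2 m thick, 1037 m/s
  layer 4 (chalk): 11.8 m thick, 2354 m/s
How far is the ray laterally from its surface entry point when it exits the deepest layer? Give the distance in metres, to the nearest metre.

16 m

p = sin θ₁/V₁ = sin 5.1°/430 = 2.0673e-04 s/m is conserved through the stack.
Layer 1: θ = 5.10°; offset = 10.6·tan 5.10° = 0.946 m.
Layer 2: sin θ = p·729 = 0.1507 → θ = 8.67°; offset = 22.5·tan 8.67° = 3.430 m.
Layer 3: sin θ = p·1037 = 0.2144 → θ = 12.38°; offset = 21.2·tan 12.38° = 4.653 m.
Layer 4: sin θ = p·2354 = 0.4866 → θ = 29.12°; offset = 11.8·tan 29.12° = 6.573 m.
Total horizontal offset = 15.602 m.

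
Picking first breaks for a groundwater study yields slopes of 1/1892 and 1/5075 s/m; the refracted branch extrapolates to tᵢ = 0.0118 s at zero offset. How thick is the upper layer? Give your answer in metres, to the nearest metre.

h = tᵢ·V₁·V₂ / (2·√(V₂²−V₁²)).
√(V₂²−V₁²) = √(5075² − 1892²) = 4709.1 m/s.
h = 0.0118 s × 1892 × 5075 / (2 × 4709.1) = 12.03 m.

12 m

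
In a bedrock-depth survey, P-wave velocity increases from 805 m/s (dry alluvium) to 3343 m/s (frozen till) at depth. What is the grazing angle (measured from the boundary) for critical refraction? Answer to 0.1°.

76.1°

At critical incidence the refracted ray runs along the interface (θ₂ = 90°), so sin θ_c = V₁/V₂.
θ_c = arcsin(805/3343) = arcsin 0.2408 = 13.93°.
Measured from the interface: 90° − 13.93° = 76.07°.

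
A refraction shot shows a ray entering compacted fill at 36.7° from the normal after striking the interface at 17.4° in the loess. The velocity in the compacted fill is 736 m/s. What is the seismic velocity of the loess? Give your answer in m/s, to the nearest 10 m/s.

370 m/s

sin 17.4° = 0.2990; sin 36.7° = 0.5976.
V₁ = V₂·(sin θ₁/sin θ₂) = 736·(0.2990/0.5976) = 368.28 m/s.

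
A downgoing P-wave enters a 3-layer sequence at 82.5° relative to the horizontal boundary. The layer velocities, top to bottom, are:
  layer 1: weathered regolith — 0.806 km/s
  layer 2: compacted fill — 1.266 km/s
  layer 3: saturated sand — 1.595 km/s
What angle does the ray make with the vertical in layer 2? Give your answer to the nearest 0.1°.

From the normal: θ₁ = 90° − 82.5° = 7.5°.
Snell's law across each interface conserves sin θ / V, so sin θ_2 = V_2·sin θ₁/V₁.
sin θ_2 = 1.266 × sin 7.5° / 0.806 = 0.2050.
θ_2 = 11.83° from the vertical.

11.8°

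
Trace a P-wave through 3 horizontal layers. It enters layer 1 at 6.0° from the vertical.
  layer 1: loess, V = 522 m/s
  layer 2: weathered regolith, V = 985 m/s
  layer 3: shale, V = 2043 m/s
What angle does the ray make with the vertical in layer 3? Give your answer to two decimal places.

Ray parameter p = sin 6.0° / 522 = 2.0025e-04 s/m.
sin θ_3 = p·V_3 = 2.0025e-04 × 2043 = 0.4091.
θ_3 = arcsin 0.4091 = 24.15°.

24.15°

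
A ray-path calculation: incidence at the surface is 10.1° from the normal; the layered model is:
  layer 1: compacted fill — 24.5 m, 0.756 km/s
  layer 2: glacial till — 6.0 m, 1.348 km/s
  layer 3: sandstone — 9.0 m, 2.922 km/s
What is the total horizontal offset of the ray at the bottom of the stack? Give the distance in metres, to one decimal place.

Apply Snell's law at each interface; in layer i the horizontal offset is hᵢ·tan θᵢ.
Layer 1: θ = 10.10°; offset = 24.5·tan 10.10° = 4.364 m.
Layer 2: sin θ = 1.348·sin 10.1°/0.756 = 0.3127, θ = 18.22°; offset = 6.0·tan 18.22° = 1.975 m.
Layer 3: sin θ = 2.922·sin 10.1°/0.756 = 0.6778, θ = 42.67°; offset = 9.0·tan 42.67° = 8.297 m.
Total horizontal offset = 14.636 m.

14.6 m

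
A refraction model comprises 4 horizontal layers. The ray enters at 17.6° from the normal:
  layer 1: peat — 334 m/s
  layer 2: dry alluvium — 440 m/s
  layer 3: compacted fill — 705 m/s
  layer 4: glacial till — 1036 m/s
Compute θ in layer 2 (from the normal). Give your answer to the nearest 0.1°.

23.5°

Snell's law across each interface conserves sin θ / V, so sin θ_2 = V_2·sin θ₁/V₁.
sin θ_2 = 440 × sin 17.6° / 334 = 0.3983.
θ_2 = 23.47° from the vertical.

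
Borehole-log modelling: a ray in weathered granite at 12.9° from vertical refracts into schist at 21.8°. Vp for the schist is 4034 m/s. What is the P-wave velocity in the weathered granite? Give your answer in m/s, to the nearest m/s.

sin 12.9° = 0.2233; sin 21.8° = 0.3714.
V₁ = V₂·(sin θ₁/sin θ₂) = 4034·(0.2233/0.3714) = 2425.06 m/s.

2425 m/s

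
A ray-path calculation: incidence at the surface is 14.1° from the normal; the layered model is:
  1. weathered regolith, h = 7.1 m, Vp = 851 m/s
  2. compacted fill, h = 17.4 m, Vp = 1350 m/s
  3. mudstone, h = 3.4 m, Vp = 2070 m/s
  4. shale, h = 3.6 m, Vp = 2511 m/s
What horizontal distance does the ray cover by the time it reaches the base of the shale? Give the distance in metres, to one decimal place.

Ray parameter p = sin 14.1° / 851 m/s = 2.8627e-04 s/m.
Layer 1: θ = 14.10°; offset = 7.1·tan 14.10° = 1.783 m.
Layer 2: sin θ = p·1350 = 0.3865 → θ = 22.73°; offset = 17.4·tan 22.73° = 7.291 m.
Layer 3: sin θ = p·2070 = 0.5926 → θ = 36.34°; offset = 3.4·tan 36.34° = 2.501 m.
Layer 4: sin θ = p·2511 = 0.7188 → θ = 45.96°; offset = 3.6·tan 45.96° = 3.722 m.
Total horizontal offset = 15.298 m.

15.3 m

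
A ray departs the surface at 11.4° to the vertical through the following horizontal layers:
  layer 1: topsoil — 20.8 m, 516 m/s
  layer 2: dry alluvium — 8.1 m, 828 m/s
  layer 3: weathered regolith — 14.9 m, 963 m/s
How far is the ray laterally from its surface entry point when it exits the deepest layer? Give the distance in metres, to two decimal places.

12.82 m

Apply Snell's law at each interface; in layer i the horizontal offset is hᵢ·tan θᵢ.
Layer 1: θ = 11.40°; offset = 20.8·tan 11.40° = 4.1940 m.
Layer 2: sin θ = 828·sin 11.4°/516 = 0.3172, θ = 18.49°; offset = 8.1·tan 18.49° = 2.7090 m.
Layer 3: sin θ = 963·sin 11.4°/516 = 0.3689, θ = 21.65°; offset = 14.9·tan 21.65° = 5.9134 m.
Summing the layer offsets gives 12.8164 m.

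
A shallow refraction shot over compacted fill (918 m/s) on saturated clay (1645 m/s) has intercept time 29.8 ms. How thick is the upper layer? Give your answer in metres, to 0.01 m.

16.48 m

h = tᵢ·V₁·V₂ / (2·√(V₂²−V₁²)).
√(V₂²−V₁²) = √(1645² − 918²) = 1365.0 m/s.
h = 0.0298 s × 918 × 1645 / (2 × 1365.0) = 16.48 m.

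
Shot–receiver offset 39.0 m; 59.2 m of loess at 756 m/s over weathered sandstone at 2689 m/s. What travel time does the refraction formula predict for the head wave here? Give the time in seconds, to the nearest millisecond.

θ_c = arcsin(V₁/V₂) = arcsin(756/2689) = 16.33°, cos θ_c = 0.9597.
Intercept time tᵢ = 2h cos θ_c / V₁ = 2·59.2·0.9597/756 = 0.15030 s.
t = x/V₂ + tᵢ = 39.0/2689 + 0.15030 = 0.16480 s.

0.165 s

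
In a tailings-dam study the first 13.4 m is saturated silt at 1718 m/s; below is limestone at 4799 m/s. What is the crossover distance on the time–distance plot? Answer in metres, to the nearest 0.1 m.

θ_c = arcsin(1718/4799) = 20.98°, so cos θ_c = 0.9337 and tᵢ = 2h cos θ_c/V₁ = 0.0146 s.
At crossover x/V₁ = x/V₂ + tᵢ ⇒ x = tᵢ/(1/V₁ − 1/V₂) = 0.01457/(5.8207e-04 − 2.0838e-04) = 38.98 m.

39.0 m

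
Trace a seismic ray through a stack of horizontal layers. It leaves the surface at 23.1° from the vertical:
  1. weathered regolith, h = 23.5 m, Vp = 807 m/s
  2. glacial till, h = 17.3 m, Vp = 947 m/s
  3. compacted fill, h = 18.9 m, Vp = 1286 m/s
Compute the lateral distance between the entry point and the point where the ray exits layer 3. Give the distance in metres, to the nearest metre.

34 m

Apply Snell's law at each interface; in layer i the horizontal offset is hᵢ·tan θᵢ.
Layer 1: θ = 23.10°; offset = 23.5·tan 23.10° = 10.024 m.
Layer 2: sin θ = 947·sin 23.1°/807 = 0.4604, θ = 27.41°; offset = 17.3·tan 27.41° = 8.972 m.
Layer 3: sin θ = 1286·sin 23.1°/807 = 0.6252, θ = 38.70°; offset = 18.9·tan 38.70° = 15.141 m.
Total horizontal offset = 34.137 m.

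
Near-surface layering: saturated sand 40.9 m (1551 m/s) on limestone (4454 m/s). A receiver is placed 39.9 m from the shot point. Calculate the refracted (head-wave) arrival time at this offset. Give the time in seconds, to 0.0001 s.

0.0584 s

θ_c = arcsin(V₁/V₂) = arcsin(1551/4454) = 20.38°, cos θ_c = 0.9374.
Intercept time tᵢ = 2h cos θ_c / V₁ = 2·40.9·0.9374/1551 = 0.04944 s.
t = x/V₂ + tᵢ = 39.9/4454 + 0.04944 = 0.05840 s.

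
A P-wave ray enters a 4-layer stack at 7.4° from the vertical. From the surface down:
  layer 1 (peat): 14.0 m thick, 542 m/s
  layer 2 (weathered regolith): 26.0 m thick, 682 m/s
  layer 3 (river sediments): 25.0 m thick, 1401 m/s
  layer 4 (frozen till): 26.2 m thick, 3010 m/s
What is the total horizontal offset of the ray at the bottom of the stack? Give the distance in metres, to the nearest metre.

p = sin θ₁/V₁ = sin 7.4°/542 = 2.3763e-04 s/m is conserved through the stack.
Layer 1: θ = 7.40°; offset = 14.0·tan 7.40° = 1.818 m.
Layer 2: sin θ = p·682 = 0.1621 → θ = 9.33°; offset = 26.0·tan 9.33° = 4.270 m.
Layer 3: sin θ = p·1401 = 0.3329 → θ = 19.45°; offset = 25.0·tan 19.45° = 8.827 m.
Layer 4: sin θ = p·3010 = 0.7153 → θ = 45.67°; offset = 26.2·tan 45.67° = 26.815 m.
Total horizontal offset = 41.730 m.

42 m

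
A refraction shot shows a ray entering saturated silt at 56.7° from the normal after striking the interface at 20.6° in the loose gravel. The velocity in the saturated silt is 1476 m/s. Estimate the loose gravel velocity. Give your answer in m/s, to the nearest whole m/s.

sin 20.6° = 0.3518; sin 56.7° = 0.8358.
V₁ = V₂·(sin θ₁/sin θ₂) = 1476·(0.3518/0.8358) = 621.34 m/s.

621 m/s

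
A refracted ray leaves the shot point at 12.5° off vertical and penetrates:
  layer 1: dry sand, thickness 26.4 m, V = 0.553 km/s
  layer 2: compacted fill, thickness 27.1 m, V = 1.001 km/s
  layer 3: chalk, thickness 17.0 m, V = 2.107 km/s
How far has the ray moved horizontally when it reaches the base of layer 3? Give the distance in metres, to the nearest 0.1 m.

p = sin θ₁/V₁ = sin 12.5°/0.553 = 3.9139e-01 s/km is conserved through the stack.
Layer 1: θ = 12.50°; offset = 26.4·tan 12.50° = 5.853 m.
Layer 2: sin θ = p·1.001 = 0.3918 → θ = 23.07°; offset = 27.1·tan 23.07° = 11.540 m.
Layer 3: sin θ = p·2.107 = 0.8247 → θ = 55.55°; offset = 17.0·tan 55.55° = 24.785 m.
Σ offsets = 42.178 m.

42.2 m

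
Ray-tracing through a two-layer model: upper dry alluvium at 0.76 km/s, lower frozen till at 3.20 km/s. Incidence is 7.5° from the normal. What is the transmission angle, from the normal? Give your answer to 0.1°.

33.3°

sin θ₁/V₁ = sin θ₂/V₂ ⇒ sin θ₂ = 3.20·sin 7.5°/0.76 = 3.20·0.1305/0.76 = 0.5496.
θ₂ = arcsin 0.5496 = 33.34° from the normal.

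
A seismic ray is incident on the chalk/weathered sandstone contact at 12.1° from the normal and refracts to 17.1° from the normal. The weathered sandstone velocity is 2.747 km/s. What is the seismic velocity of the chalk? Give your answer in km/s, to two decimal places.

sin 12.1° = 0.2096; sin 17.1° = 0.2940.
V₁ = V₂·(sin θ₁/sin θ₂) = 2.747·(0.2096/0.2940) = 1.96 km/s.

1.96 km/s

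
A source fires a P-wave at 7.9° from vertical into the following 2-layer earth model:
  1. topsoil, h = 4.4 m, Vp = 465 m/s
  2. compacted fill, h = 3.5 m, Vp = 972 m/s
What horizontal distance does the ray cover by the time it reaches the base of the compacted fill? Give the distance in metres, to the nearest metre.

Apply Snell's law at each interface; in layer i the horizontal offset is hᵢ·tan θᵢ.
Layer 1: θ = 7.90°; offset = 4.4·tan 7.90° = 0.611 m.
Layer 2: sin θ = 972·sin 7.9°/465 = 0.2873, θ = 16.70°; offset = 3.5·tan 16.70° = 1.050 m.
Σ offsets = 1.660 m.

2 m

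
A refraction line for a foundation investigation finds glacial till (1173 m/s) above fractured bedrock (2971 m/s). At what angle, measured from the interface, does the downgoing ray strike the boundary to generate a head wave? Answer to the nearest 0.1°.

66.7°

Critical incidence: sin θ_c = V₁/V₂ = 1173/2971 = 0.3948.
θ_c = arcsin 0.3948 = 23.25°.
Measured from the interface: 90° − 23.25° = 66.75°.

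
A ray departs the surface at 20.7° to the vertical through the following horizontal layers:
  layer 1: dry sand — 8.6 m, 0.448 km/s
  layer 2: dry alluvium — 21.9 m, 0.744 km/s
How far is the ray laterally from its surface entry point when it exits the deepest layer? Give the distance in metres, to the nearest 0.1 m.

19.1 m

Apply Snell's law at each interface; in layer i the horizontal offset is hᵢ·tan θᵢ.
Layer 1: θ = 20.70°; offset = 8.6·tan 20.70° = 3.250 m.
Layer 2: sin θ = 0.744·sin 20.7°/0.448 = 0.5870, θ = 35.95°; offset = 21.9·tan 35.95° = 15.880 m.
Summing the layer offsets gives 19.129 m.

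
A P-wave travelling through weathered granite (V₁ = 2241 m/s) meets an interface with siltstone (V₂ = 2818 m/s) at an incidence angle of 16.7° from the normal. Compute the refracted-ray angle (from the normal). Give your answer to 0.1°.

Snell's law: sin θ₂ = (V₂/V₁)·sin θ₁ = (2818/2241)·sin 16.7° = 0.3613.
θ₂ = arcsin 0.3613 = 21.18° from the normal.

21.2°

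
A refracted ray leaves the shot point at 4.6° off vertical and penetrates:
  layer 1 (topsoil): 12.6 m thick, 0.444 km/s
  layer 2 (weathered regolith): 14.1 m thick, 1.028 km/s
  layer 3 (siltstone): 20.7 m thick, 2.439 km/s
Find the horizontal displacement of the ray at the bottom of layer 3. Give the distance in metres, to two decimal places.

13.84 m

Ray parameter p = sin 4.6° / 0.444 km/s = 1.8063e-01 s/km.
Layer 1: θ = 4.60°; offset = 12.6·tan 4.60° = 1.0138 m.
Layer 2: sin θ = p·1.028 = 0.1857 → θ = 10.70°; offset = 14.1·tan 10.70° = 2.6645 m.
Layer 3: sin θ = p·2.439 = 0.4406 → θ = 26.14°; offset = 20.7·tan 26.14° = 10.1584 m.
Summing the layer offsets gives 13.8366 m.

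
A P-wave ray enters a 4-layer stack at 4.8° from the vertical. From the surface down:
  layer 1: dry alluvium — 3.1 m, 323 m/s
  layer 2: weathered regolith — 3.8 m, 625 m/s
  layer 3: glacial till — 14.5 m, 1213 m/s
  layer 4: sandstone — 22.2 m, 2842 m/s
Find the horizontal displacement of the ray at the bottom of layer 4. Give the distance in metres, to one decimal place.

Apply Snell's law at each interface; in layer i the horizontal offset is hᵢ·tan θᵢ.
Layer 1: θ = 4.80°; offset = 3.1·tan 4.80° = 0.260 m.
Layer 2: sin θ = 625·sin 4.8°/323 = 0.1619, θ = 9.32°; offset = 3.8·tan 9.32° = 0.624 m.
Layer 3: sin θ = 1213·sin 4.8°/323 = 0.3142, θ = 18.32°; offset = 14.5·tan 18.32° = 4.800 m.
Layer 4: sin θ = 2842·sin 4.8°/323 = 0.7363, θ = 47.41°; offset = 22.2·tan 47.41° = 24.154 m.
Total horizontal offset = 29.838 m.

29.8 m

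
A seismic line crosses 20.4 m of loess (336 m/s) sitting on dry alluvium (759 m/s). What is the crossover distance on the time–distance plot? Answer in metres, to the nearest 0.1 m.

θ_c = arcsin(336/759) = 26.28°, so cos θ_c = 0.8967 and tᵢ = 2h cos θ_c/V₁ = 0.1089 s.
At crossover x/V₁ = x/V₂ + tᵢ ⇒ x = tᵢ/(1/V₁ − 1/V₂) = 0.10888/(2.9762e-03 − 1.3175e-03) = 65.64 m.

65.6 m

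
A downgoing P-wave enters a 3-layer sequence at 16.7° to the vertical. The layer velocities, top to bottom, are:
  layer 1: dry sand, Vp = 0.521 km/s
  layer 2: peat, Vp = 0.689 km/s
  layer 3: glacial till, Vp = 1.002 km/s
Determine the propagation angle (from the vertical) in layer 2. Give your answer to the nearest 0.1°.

Ray parameter p = sin 16.7° / 0.521 = 5.5156e-01 s/km.
sin θ_2 = p·V_2 = 5.5156e-01 × 0.689 = 0.3800.
θ_2 = 22.34° from the vertical.

22.3°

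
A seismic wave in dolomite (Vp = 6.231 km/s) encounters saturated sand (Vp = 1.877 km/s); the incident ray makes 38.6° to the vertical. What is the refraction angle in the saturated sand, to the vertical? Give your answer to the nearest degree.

11°

Snell's law: sin θ₂ = (V₂/V₁)·sin θ₁ = (1.877/6.231)·sin 38.6° = 0.1879.
θ₂ = sin⁻¹(0.1879) = 10.83° (from vertical).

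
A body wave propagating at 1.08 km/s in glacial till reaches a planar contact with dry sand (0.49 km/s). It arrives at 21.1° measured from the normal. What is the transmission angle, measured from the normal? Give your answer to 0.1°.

9.4°

Snell's law: sin θ₂ = (V₂/V₁)·sin θ₁ = (0.49/1.08)·sin 21.1° = 0.1633.
θ₂ = sin⁻¹(0.1633) = 9.40° (from vertical).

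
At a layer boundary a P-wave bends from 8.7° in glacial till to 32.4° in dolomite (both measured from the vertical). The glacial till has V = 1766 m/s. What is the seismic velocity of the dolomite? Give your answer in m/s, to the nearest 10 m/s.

Snell's law: sin 8.7°/V₁ = sin 32.4°/V₂.
V₂ = V₁·sin 32.4°/sin 8.7° = 1766 × 3.5424 = 6255.88 m/s.

6260 m/s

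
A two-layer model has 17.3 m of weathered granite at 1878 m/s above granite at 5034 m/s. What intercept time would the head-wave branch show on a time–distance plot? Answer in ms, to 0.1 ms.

17.1 ms

θ_c = arcsin(V₁/V₂) = arcsin(1878/5034) = 21.90°; cos θ_c = 0.9278.
tᵢ = 2h·cos θ_c / V₁ = 2·17.3·0.9278 / 1878 = 0.01709 s.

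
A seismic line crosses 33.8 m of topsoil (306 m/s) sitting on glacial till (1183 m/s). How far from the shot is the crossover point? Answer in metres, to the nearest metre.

88 m

θ_c = arcsin(306/1183) = 14.99°, so cos θ_c = 0.9660 and tᵢ = 2h cos θ_c/V₁ = 0.2134 s.
At crossover x/V₁ = x/V₂ + tᵢ ⇒ x = tᵢ/(1/V₁ − 1/V₂) = 0.21340/(3.2680e-03 − 8.4531e-04) = 88.08 m.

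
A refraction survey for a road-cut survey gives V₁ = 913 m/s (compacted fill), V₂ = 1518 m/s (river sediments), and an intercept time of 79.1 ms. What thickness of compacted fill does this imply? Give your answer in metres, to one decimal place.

θ_c = arcsin(913/1518) = 36.97°; cos θ_c = 0.7989.
tᵢ = 2h cos θ_c/V₁ ⇒ h = tᵢ·V₁/(2 cos θ_c) = 0.0791·913/(2·0.7989) = 45.20 m.

45.2 m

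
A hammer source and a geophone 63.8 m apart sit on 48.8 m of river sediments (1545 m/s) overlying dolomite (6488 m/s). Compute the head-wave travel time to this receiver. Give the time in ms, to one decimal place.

t = x/V₂ + 2h·√(V₂²−V₁²)/(V₁V₂).
√(V₂²−V₁²) = √(6488²−1545²) = 6301.4 m/s; delay term = 2·48.8·6301.4/(1545·6488) = 0.06135 s.
t = 63.8/6488 + 0.06135 = 0.07119 s.

71.2 ms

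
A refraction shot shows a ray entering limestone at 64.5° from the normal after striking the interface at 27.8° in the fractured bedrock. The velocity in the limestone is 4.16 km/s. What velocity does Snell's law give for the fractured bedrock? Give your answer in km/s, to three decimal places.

2.150 km/s

Snell's law: sin 27.8°/V₁ = sin 64.5°/V₂.
V₁ = V₂·sin 27.8°/sin 64.5° = 4.16 × 0.5167 = 2.150 km/s.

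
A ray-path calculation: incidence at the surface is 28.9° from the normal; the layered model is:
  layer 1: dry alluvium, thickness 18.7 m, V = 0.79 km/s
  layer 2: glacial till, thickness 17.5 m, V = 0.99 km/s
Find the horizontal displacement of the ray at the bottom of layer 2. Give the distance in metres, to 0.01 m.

23.64 m

Ray parameter p = sin 28.9° / 0.79 km/s = 6.1175e-01 s/km.
Layer 1: θ = 28.90°; offset = 18.7·tan 28.90° = 10.3230 m.
Layer 2: sin θ = p·0.99 = 0.6056 → θ = 37.27°; offset = 17.5·tan 37.27° = 13.3191 m.
Total horizontal offset = 23.6420 m.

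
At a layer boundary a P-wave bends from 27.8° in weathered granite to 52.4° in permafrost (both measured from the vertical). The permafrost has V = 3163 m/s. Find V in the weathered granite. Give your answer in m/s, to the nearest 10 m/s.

1860 m/s

sin 27.8° = 0.4664; sin 52.4° = 0.7923.
V₁ = V₂·(sin θ₁/sin θ₂) = 3163·(0.4664/0.7923) = 1861.92 m/s.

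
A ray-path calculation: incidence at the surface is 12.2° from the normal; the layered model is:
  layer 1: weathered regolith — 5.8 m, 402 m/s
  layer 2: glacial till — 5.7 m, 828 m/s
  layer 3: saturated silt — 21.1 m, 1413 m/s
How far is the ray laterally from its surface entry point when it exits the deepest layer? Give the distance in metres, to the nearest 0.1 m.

27.4 m

Ray parameter p = sin 12.2° / 402 m/s = 5.2568e-04 s/m.
Layer 1: θ = 12.20°; offset = 5.8·tan 12.20° = 1.254 m.
Layer 2: sin θ = p·828 = 0.4353 → θ = 25.80°; offset = 5.7·tan 25.80° = 2.756 m.
Layer 3: sin θ = p·1413 = 0.7428 → θ = 47.97°; offset = 21.1·tan 47.97° = 23.409 m.
Summing the layer offsets gives 27.419 m.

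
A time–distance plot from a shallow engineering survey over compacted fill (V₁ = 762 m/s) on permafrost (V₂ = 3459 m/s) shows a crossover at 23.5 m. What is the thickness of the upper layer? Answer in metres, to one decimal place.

9.4 m

h = (x_cross/2)·√((V₂−V₁)/(V₂+V₁)).
(V₂−V₁)/(V₂+V₁) = (3459−762)/(3459+762) = 0.6389; √ = 0.7993.
h = (23.5/2)·0.7993 = 9.39 m.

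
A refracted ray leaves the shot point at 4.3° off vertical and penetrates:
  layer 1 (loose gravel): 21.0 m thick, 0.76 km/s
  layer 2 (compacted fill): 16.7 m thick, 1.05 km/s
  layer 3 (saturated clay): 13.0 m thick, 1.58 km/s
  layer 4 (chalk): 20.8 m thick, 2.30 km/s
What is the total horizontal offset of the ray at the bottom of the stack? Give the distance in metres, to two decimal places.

Ray parameter p = sin 4.3° / 0.76 km/s = 9.8656e-02 s/km.
Layer 1: θ = 4.30°; offset = 21.0·tan 4.30° = 1.5790 m.
Layer 2: sin θ = p·1.05 = 0.1036 → θ = 5.95°; offset = 16.7·tan 5.95° = 1.7393 m.
Layer 3: sin θ = p·1.58 = 0.1559 → θ = 8.97°; offset = 13.0·tan 8.97° = 2.0515 m.
Layer 4: sin θ = p·2.30 = 0.2269 → θ = 13.12°; offset = 20.8·tan 13.12° = 4.8461 m.
Total horizontal offset = 10.2159 m.

10.22 m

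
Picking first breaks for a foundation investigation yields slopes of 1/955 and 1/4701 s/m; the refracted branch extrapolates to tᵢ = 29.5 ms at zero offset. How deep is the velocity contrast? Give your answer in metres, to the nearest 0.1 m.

14.4 m

h = tᵢ·V₁·V₂ / (2·√(V₂²−V₁²)).
√(V₂²−V₁²) = √(4701² − 955²) = 4603.0 m/s.
h = 0.0295 s × 955 × 4701 / (2 × 4603.0) = 14.39 m.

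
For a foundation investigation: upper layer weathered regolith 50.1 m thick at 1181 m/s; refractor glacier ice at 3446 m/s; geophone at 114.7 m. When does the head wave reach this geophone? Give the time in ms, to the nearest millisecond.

113 ms

t = x/V₂ + 2h·√(V₂²−V₁²)/(V₁V₂).
√(V₂²−V₁²) = √(3446²−1181²) = 3237.3 m/s; delay term = 2·50.1·3237.3/(1181·3446) = 0.07971 s.
t = 114.7/3446 + 0.07971 = 0.11299 s.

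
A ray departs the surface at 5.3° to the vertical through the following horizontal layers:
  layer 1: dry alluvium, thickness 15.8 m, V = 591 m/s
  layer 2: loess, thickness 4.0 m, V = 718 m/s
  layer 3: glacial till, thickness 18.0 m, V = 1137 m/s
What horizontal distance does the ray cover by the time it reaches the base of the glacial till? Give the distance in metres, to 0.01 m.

Apply Snell's law at each interface; in layer i the horizontal offset is hᵢ·tan θᵢ.
Layer 1: θ = 5.30°; offset = 15.8·tan 5.30° = 1.4657 m.
Layer 2: sin θ = 718·sin 5.3°/591 = 0.1122, θ = 6.44°; offset = 4.0·tan 6.44° = 0.4517 m.
Layer 3: sin θ = 1137·sin 5.3°/591 = 0.1777, θ = 10.24°; offset = 18.0·tan 10.24° = 3.2505 m.
Σ offsets = 5.1679 m.

5.17 m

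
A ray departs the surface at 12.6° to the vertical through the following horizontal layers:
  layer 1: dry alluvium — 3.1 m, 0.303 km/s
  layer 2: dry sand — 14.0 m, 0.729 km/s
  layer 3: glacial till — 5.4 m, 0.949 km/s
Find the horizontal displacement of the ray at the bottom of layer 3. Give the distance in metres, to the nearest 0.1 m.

Apply Snell's law at each interface; in layer i the horizontal offset is hᵢ·tan θᵢ.
Layer 1: θ = 12.60°; offset = 3.1·tan 12.60° = 0.693 m.
Layer 2: sin θ = 0.729·sin 12.6°/0.303 = 0.5248, θ = 31.66°; offset = 14.0·tan 31.66° = 8.632 m.
Layer 3: sin θ = 0.949·sin 12.6°/0.303 = 0.6832, θ = 43.10°; offset = 5.4·tan 43.10° = 5.053 m.
Summing the layer offsets gives 14.378 m.

14.4 m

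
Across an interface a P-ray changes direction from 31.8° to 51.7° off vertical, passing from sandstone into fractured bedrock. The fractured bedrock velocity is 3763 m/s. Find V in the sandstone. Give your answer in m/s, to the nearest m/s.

sin 31.8° = 0.5270; sin 51.7° = 0.7848.
V₁ = V₂·(sin θ₁/sin θ₂) = 3763·(0.5270/0.7848) = 2526.75 m/s.

2527 m/s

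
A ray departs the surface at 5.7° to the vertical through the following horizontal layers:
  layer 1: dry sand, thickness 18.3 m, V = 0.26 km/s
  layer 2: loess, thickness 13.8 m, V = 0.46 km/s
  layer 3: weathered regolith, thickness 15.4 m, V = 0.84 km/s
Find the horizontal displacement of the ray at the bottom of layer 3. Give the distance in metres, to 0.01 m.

9.51 m

Apply Snell's law at each interface; in layer i the horizontal offset is hᵢ·tan θᵢ.
Layer 1: θ = 5.70°; offset = 18.3·tan 5.70° = 1.8266 m.
Layer 2: sin θ = 0.46·sin 5.7°/0.26 = 0.1757, θ = 10.12°; offset = 13.8·tan 10.12° = 2.4633 m.
Layer 3: sin θ = 0.84·sin 5.7°/0.26 = 0.3209, θ = 18.72°; offset = 15.4·tan 18.72° = 5.2174 m.
Total horizontal offset = 9.5073 m.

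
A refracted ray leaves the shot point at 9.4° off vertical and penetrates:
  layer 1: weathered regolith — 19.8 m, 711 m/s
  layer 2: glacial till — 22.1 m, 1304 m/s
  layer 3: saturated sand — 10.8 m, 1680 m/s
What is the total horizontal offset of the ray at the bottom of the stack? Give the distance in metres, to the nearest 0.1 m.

Apply Snell's law at each interface; in layer i the horizontal offset is hᵢ·tan θᵢ.
Layer 1: θ = 9.40°; offset = 19.8·tan 9.40° = 3.278 m.
Layer 2: sin θ = 1304·sin 9.4°/711 = 0.2995, θ = 17.43°; offset = 22.1·tan 17.43° = 6.939 m.
Layer 3: sin θ = 1680·sin 9.4°/711 = 0.3859, θ = 22.70°; offset = 10.8·tan 22.70° = 4.518 m.
Summing the layer offsets gives 14.734 m.

14.7 m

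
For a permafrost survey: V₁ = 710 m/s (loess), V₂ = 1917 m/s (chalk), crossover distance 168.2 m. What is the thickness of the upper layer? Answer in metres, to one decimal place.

h = (x_cross/2)·√((V₂−V₁)/(V₂+V₁)).
(V₂−V₁)/(V₂+V₁) = (1917−710)/(1917+710) = 0.4595; √ = 0.6778.
h = (168.2/2)·0.6778 = 57.01 m.

57.0 m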